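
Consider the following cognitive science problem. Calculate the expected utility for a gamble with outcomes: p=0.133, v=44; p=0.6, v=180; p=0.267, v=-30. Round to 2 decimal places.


EU = sum(p_i * v_i)
0.133 * 44 = 5.852
0.6 * 180 = 108.0
0.267 * -30 = -8.01
EU = 5.852 + 108.0 + -8.01
= 105.84


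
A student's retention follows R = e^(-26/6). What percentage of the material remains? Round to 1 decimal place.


R = e^(-t/S)
-t/S = -26/6 = -4.333333
R = e^(-4.333333) = 0.013124
Percentage = 0.013124 * 100
= 1.3


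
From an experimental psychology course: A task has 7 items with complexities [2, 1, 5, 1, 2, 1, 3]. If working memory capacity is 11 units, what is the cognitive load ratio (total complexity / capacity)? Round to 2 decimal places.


Total complexity = 2 + 1 + 5 + 1 + 2 + 1 + 3 = 15
Load = total / capacity = 15 / 11
= 1.36


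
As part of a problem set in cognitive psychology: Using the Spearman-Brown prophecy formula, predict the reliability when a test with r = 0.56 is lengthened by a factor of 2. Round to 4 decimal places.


r_new = n*r / (1 + (n-1)*r)
Numerator = 2 * 0.56 = 1.12
Denominator = 1 + 1 * 0.56 = 1.56
r_new = 1.12 / 1.56
= 0.7179


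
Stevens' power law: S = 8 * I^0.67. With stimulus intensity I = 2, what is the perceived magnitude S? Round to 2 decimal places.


S = 8 * 2^0.67
2^0.67 = 1.5911
S = 8 * 1.5911
= 12.73


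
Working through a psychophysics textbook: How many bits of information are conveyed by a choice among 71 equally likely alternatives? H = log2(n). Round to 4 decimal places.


H = log2(n)
H = log2(71)
= 6.1497


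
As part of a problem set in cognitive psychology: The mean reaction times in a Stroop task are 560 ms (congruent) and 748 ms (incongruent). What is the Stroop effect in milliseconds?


Stroop effect = RT(incongruent) - RT(congruent)
= 748 - 560
= 188 ms


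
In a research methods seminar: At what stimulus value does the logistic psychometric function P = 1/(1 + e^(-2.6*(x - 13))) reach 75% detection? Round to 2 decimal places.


At P = 0.75: 0.75 = 1/(1 + e^(-k*(x-x0)))
Solving: e^(-k*(x-x0)) = 1/3
x = x0 + ln(3)/k
ln(3) = 1.0986
x = 13 + 1.0986/2.6
= 13 + 0.4225
= 13.42


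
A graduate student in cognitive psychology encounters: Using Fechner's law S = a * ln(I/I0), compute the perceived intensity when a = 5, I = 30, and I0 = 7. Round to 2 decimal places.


S = 5 * ln(30/7)
I/I0 = 4.285714
ln(4.285714) = 1.4553
S = 5 * 1.4553
= 7.28


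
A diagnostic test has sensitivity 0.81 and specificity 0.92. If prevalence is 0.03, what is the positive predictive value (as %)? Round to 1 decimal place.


PPV = (sens * prev) / (sens * prev + (1-spec) * (1-prev))
Numerator = 0.81 * 0.03 = 0.0243
P(positive and no disease) = (1 - spec) * (1 - prev) = (1 - 0.92) * (1 - 0.03) = 0.0776
Denominator = 0.0243 + 0.0776 = 0.1019
PPV = 0.0243 / 0.1019 = 0.238469
As percentage = 23.8


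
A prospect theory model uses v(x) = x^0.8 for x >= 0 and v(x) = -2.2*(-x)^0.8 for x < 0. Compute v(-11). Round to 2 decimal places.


Since x = -11 < 0, use v(x) = -lambda*(-x)^alpha
(-x) = 11
11^0.8 = 6.8095
v(-11) = -2.2 * 6.8095
= -14.98


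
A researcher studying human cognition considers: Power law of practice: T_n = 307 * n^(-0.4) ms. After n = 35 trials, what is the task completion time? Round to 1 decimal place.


T_n = 307 * 35^(-0.4)
35^(-0.4) = 0.241197
T_n = 307 * 0.241197
= 74.0 ms


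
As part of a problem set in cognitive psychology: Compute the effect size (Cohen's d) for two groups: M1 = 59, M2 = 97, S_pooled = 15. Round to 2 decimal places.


Cohen's d = (M1 - M2) / S_pooled
= (59 - 97) / 15
= -38 / 15
= -2.53


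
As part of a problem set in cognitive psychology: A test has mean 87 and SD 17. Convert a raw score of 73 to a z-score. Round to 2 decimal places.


z = (X - mu) / sigma
= (73 - 87) / 17
= -14 / 17
= -0.82


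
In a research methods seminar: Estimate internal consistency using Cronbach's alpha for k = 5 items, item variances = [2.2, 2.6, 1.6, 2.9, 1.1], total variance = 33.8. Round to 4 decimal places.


alpha = (k/(k-1)) * (1 - sum(s_i^2)/s_total^2)
sum(item variances) = 10.4
k/(k-1) = 5/4 = 1.25
1 - 10.4/33.8 = 1 - 0.307692 = 0.692308
alpha = 1.25 * 0.692308
= 0.8654


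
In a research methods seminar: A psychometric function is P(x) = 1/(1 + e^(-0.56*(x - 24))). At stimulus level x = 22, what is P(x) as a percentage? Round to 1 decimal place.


P(x) = 1/(1 + e^(-0.56*(22 - 24)))
Exponent = -0.56 * -2 = 1.12
e^(1.12) = 3.064854
P = 1/(1 + 3.064854) = 0.246011
Percentage = 24.6


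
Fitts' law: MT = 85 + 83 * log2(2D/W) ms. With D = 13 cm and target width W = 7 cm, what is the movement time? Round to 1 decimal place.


MT = 85 + 83 * log2(2*13/7)
2D/W = 3.714286
log2(3.714286) = 1.8931
MT = 85 + 83 * 1.8931
= 242.1 ms


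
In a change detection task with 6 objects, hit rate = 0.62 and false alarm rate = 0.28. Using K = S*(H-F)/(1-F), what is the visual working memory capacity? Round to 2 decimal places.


K = S * (H - F) / (1 - F)
H - F = 0.34
1 - F = 0.72
K = 6 * 0.34 / 0.72
= 2.83


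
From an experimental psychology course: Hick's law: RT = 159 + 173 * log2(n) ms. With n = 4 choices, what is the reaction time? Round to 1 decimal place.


RT = 159 + 173 * log2(4)
log2(4) = 2.0
RT = 159 + 173 * 2.0
= 159 + 346.0
= 505.0 ms


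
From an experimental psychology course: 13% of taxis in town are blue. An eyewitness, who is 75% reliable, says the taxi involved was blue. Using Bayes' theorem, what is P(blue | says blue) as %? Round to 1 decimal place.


P(blue | says blue) = P(says blue | blue)*P(blue) / [P(says blue | blue)*P(blue) + P(says blue | not blue)*P(not blue)]
Numerator = 0.75 * 0.13 = 0.0975
False identification = 0.25 * 0.87 = 0.2175
P = 0.0975 / (0.0975 + 0.2175)
= 0.0975 / 0.315
As percentage = 31.0


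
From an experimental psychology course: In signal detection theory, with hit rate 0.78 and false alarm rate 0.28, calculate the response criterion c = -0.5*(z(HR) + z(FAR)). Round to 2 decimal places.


c = -0.5 * (z(HR) + z(FAR))
z(0.78) = 0.7722
z(0.28) = -0.5828
c = -0.5 * (0.7722 + -0.5828)
= -0.5 * 0.1894
= -0.09


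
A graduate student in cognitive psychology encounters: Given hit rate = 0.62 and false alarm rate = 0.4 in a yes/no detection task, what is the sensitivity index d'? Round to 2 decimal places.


d' = z(HR) - z(FAR)
z(0.62) = 0.3055
z(0.4) = -0.2533
d' = 0.3055 - -0.2533
= 0.56


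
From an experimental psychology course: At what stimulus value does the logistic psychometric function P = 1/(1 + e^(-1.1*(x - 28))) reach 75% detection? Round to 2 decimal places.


At P = 0.75: 0.75 = 1/(1 + e^(-k*(x-x0)))
Solving: e^(-k*(x-x0)) = 1/3
x = x0 + ln(3)/k
ln(3) = 1.0986
x = 28 + 1.0986/1.1
= 28 + 0.9987
= 29.00


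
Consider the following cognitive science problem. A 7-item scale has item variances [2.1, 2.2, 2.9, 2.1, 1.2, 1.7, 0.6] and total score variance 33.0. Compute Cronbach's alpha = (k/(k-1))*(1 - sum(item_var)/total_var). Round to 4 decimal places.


alpha = (k/(k-1)) * (1 - sum(s_i^2)/s_total^2)
sum(item variances) = 12.8
k/(k-1) = 7/6 = 1.166667
1 - 12.8/33.0 = 1 - 0.387879 = 0.612121
alpha = 1.166667 * 0.612121
= 0.7141


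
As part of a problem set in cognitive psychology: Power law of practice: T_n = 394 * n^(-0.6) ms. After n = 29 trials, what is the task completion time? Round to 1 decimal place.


T_n = 394 * 29^(-0.6)
29^(-0.6) = 0.132605
T_n = 394 * 0.132605
= 52.2 ms


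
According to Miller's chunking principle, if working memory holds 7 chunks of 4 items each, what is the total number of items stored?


Total items = chunks * items_per_chunk
= 7 * 4
= 28


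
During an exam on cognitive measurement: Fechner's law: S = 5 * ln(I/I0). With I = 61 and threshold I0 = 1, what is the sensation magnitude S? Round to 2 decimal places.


S = 5 * ln(61/1)
I/I0 = 61.0
ln(61.0) = 4.1109
S = 5 * 4.1109
= 20.55


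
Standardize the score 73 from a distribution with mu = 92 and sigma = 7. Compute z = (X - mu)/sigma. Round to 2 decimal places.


z = (X - mu) / sigma
= (73 - 92) / 7
= -19 / 7
= -2.71


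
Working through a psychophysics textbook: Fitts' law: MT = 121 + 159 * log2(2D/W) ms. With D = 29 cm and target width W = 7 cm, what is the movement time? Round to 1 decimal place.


MT = 121 + 159 * log2(2*29/7)
2D/W = 8.285714
log2(8.285714) = 3.0506
MT = 121 + 159 * 3.0506
= 606.0 ms


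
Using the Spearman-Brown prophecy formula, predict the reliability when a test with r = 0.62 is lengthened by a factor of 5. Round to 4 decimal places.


r_new = n*r / (1 + (n-1)*r)
Numerator = 5 * 0.62 = 3.1
Denominator = 1 + 4 * 0.62 = 3.48
r_new = 3.1 / 3.48
= 0.8908


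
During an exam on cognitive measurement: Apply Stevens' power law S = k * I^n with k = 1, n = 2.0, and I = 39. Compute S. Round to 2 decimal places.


S = 1 * 39^2.0
39^2.0 = 1521.0
S = 1 * 1521.0
= 1521.00


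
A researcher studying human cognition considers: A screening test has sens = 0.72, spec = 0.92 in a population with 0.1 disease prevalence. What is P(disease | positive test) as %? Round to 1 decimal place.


PPV = (sens * prev) / (sens * prev + (1-spec) * (1-prev))
Numerator = 0.72 * 0.1 = 0.072
P(positive and no disease) = (1 - spec) * (1 - prev) = (1 - 0.92) * (1 - 0.1) = 0.072
Denominator = 0.072 + 0.072 = 0.144
PPV = 0.072 / 0.144 = 0.5
As percentage = 50.0


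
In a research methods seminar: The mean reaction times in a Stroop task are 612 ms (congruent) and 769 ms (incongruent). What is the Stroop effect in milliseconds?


Stroop effect = RT(incongruent) - RT(congruent)
= 769 - 612
= 157 ms


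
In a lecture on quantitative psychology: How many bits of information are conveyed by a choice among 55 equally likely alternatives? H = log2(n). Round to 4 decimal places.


H = log2(n)
H = log2(55)
= 5.7814


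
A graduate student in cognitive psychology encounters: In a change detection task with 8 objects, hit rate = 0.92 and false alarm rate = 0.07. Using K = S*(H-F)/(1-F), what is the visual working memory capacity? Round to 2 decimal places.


K = S * (H - F) / (1 - F)
H - F = 0.85
1 - F = 0.93
K = 8 * 0.85 / 0.93
= 7.31


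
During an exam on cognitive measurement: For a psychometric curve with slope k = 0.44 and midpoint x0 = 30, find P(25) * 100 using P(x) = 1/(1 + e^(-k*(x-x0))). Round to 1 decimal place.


P(x) = 1/(1 + e^(-0.44*(25 - 30)))
Exponent = -0.44 * -5 = 2.2
e^(2.2) = 9.025013
P = 1/(1 + 9.025013) = 0.09975
Percentage = 10.0


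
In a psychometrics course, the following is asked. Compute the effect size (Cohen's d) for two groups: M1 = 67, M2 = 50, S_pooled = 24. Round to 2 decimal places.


Cohen's d = (M1 - M2) / S_pooled
= (67 - 50) / 24
= 17 / 24
= 0.71


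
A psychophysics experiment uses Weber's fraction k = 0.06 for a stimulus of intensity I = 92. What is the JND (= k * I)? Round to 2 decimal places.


JND = k * I
JND = 0.06 * 92
= 5.52


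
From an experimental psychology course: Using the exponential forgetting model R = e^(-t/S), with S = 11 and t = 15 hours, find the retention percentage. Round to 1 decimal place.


R = e^(-t/S)
-t/S = -15/11 = -1.363636
R = e^(-1.363636) = 0.255729
Percentage = 0.255729 * 100
= 25.6


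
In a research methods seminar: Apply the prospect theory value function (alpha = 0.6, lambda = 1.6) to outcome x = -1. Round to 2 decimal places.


Since x = -1 < 0, use v(x) = -lambda*(-x)^alpha
(-x) = 1
1^0.6 = 1.0
v(-1) = -1.6 * 1.0
= -1.60


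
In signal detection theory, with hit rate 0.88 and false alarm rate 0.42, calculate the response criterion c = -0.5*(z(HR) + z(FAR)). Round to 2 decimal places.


c = -0.5 * (z(HR) + z(FAR))
z(0.88) = 1.175
z(0.42) = -0.2019
c = -0.5 * (1.175 + -0.2019)
= -0.5 * 0.9731
= -0.49


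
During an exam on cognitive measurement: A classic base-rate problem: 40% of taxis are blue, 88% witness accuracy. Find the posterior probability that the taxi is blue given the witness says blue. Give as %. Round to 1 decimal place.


P(blue | says blue) = P(says blue | blue)*P(blue) / [P(says blue | blue)*P(blue) + P(says blue | not blue)*P(not blue)]
Numerator = 0.88 * 0.4 = 0.352
False identification = 0.12 * 0.6 = 0.072
P = 0.352 / (0.352 + 0.072)
= 0.352 / 0.424
As percentage = 83.0


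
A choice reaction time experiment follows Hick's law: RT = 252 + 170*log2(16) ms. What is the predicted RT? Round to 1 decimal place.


RT = 252 + 170 * log2(16)
log2(16) = 4.0
RT = 252 + 170 * 4.0
= 252 + 680.0
= 932.0 ms


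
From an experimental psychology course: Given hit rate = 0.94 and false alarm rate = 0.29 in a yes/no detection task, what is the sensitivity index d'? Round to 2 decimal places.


d' = z(HR) - z(FAR)
z(0.94) = 1.5548
z(0.29) = -0.5534
d' = 1.5548 - -0.5534
= 2.11


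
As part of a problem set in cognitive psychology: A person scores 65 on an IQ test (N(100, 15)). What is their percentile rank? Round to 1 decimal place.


z = (IQ - mean) / SD
z = (65 - 100) / 15 = -2.3333
Percentile = Phi(-2.3333) * 100
Phi(-2.3333) = 0.009816
= 1.0


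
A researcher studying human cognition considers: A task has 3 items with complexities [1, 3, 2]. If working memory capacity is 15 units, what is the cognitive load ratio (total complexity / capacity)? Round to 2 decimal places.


Total complexity = 1 + 3 + 2 = 6
Load = total / capacity = 6 / 15
= 0.40


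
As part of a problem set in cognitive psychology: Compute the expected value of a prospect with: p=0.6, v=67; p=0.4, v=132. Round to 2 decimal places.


EU = sum(p_i * v_i)
0.6 * 67 = 40.2
0.4 * 132 = 52.8
EU = 40.2 + 52.8
= 93.00


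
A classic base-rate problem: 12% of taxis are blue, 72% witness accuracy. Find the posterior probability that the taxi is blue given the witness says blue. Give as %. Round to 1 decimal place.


P(blue | says blue) = P(says blue | blue)*P(blue) / [P(says blue | blue)*P(blue) + P(says blue | not blue)*P(not blue)]
Numerator = 0.72 * 0.12 = 0.0864
False identification = 0.28 * 0.88 = 0.2464
P = 0.0864 / (0.0864 + 0.2464)
= 0.0864 / 0.3328
As percentage = 26.0


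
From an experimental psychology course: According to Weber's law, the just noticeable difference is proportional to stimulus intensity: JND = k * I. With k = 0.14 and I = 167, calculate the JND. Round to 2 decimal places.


JND = k * I
JND = 0.14 * 167
= 23.38


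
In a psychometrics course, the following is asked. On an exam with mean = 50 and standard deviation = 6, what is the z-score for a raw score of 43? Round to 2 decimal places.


z = (X - mu) / sigma
= (43 - 50) / 6
= -7 / 6
= -1.17


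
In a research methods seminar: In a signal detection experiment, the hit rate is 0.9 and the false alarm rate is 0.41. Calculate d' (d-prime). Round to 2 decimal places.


d' = z(HR) - z(FAR)
z(0.9) = 1.2816
z(0.41) = -0.2275
d' = 1.2816 - -0.2275
= 1.51


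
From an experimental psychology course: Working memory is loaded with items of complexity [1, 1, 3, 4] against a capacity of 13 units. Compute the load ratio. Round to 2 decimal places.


Total complexity = 1 + 1 + 3 + 4 = 9
Load = total / capacity = 9 / 13
= 0.69


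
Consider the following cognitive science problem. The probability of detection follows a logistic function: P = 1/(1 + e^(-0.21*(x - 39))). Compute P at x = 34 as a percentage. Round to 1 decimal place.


P(x) = 1/(1 + e^(-0.21*(34 - 39)))
Exponent = -0.21 * -5 = 1.05
e^(1.05) = 2.857651
P = 1/(1 + 2.857651) = 0.259225
Percentage = 25.9


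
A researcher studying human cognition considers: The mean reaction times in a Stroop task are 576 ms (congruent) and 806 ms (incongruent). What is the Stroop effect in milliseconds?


Stroop effect = RT(incongruent) - RT(congruent)
= 806 - 576
= 230 ms


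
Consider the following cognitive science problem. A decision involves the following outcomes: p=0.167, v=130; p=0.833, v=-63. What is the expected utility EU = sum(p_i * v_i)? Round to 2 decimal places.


EU = sum(p_i * v_i)
0.167 * 130 = 21.71
0.833 * -63 = -52.479
EU = 21.71 + -52.479
= -30.77


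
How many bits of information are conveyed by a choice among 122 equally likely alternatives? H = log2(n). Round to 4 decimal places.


H = log2(n)
H = log2(122)
= 6.9307


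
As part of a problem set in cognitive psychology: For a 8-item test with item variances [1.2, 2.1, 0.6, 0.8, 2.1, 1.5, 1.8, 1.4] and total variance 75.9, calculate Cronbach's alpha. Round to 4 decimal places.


alpha = (k/(k-1)) * (1 - sum(s_i^2)/s_total^2)
sum(item variances) = 11.5
k/(k-1) = 8/7 = 1.142857
1 - 11.5/75.9 = 1 - 0.151515 = 0.848485
alpha = 1.142857 * 0.848485
= 0.9697


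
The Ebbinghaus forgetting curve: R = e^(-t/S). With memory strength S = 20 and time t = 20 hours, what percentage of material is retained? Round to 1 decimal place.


R = e^(-t/S)
-t/S = -20/20 = -1.0
R = e^(-1.0) = 0.367879
Percentage = 0.367879 * 100
= 36.8


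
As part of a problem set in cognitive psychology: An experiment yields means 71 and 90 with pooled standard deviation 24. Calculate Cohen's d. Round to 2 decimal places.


Cohen's d = (M1 - M2) / S_pooled
= (71 - 90) / 24
= -19 / 24
= -0.79


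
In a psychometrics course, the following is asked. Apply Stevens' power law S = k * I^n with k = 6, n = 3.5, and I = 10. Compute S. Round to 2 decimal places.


S = 6 * 10^3.5
10^3.5 = 3162.2777
S = 6 * 3162.2777
= 18973.67


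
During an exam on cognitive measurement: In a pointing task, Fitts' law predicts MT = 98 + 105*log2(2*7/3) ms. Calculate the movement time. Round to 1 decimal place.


MT = 98 + 105 * log2(2*7/3)
2D/W = 4.666667
log2(4.666667) = 2.2224
MT = 98 + 105 * 2.2224
= 331.4 ms


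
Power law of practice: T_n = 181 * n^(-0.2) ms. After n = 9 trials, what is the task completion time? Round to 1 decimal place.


T_n = 181 * 9^(-0.2)
9^(-0.2) = 0.644394
T_n = 181 * 0.644394
= 116.6 ms


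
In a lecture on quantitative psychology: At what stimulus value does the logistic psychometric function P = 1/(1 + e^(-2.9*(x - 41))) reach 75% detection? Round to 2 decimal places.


At P = 0.75: 0.75 = 1/(1 + e^(-k*(x-x0)))
Solving: e^(-k*(x-x0)) = 1/3
x = x0 + ln(3)/k
ln(3) = 1.0986
x = 41 + 1.0986/2.9
= 41 + 0.3788
= 41.38


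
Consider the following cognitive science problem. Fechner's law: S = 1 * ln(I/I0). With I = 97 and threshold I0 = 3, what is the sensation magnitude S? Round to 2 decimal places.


S = 1 * ln(97/3)
I/I0 = 32.333333
ln(32.333333) = 3.4761
S = 1 * 3.4761
= 3.48


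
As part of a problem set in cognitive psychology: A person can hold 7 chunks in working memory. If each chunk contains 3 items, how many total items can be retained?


Total items = chunks * items_per_chunk
= 7 * 3
= 21


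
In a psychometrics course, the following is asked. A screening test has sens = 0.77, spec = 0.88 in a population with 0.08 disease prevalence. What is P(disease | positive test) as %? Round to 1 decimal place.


PPV = (sens * prev) / (sens * prev + (1-spec) * (1-prev))
Numerator = 0.77 * 0.08 = 0.0616
P(positive and no disease) = (1 - spec) * (1 - prev) = (1 - 0.88) * (1 - 0.08) = 0.1104
Denominator = 0.0616 + 0.1104 = 0.172
PPV = 0.0616 / 0.172 = 0.35814
As percentage = 35.8


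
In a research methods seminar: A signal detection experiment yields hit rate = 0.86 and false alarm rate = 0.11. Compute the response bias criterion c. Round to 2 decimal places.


c = -0.5 * (z(HR) + z(FAR))
z(0.86) = 1.0803
z(0.11) = -1.2265
c = -0.5 * (1.0803 + -1.2265)
= -0.5 * -0.1462
= 0.07


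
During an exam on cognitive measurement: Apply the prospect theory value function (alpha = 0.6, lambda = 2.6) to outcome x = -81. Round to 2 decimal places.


Since x = -81 < 0, use v(x) = -lambda*(-x)^alpha
(-x) = 81
81^0.6 = 13.9666
v(-81) = -2.6 * 13.9666
= -36.31


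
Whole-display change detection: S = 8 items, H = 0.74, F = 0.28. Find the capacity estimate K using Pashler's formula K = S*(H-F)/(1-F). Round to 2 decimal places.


K = S * (H - F) / (1 - F)
H - F = 0.46
1 - F = 0.72
K = 8 * 0.46 / 0.72
= 5.11


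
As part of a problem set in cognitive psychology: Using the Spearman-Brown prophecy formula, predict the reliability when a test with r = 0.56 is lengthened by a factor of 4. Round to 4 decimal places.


r_new = n*r / (1 + (n-1)*r)
Numerator = 4 * 0.56 = 2.24
Denominator = 1 + 3 * 0.56 = 2.68
r_new = 2.24 / 2.68
= 0.8358


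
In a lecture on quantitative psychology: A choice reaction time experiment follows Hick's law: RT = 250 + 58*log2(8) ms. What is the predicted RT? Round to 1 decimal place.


RT = 250 + 58 * log2(8)
log2(8) = 3.0
RT = 250 + 58 * 3.0
= 250 + 174.0
= 424.0 ms


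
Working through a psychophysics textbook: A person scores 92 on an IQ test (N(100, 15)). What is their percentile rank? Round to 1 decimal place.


z = (IQ - mean) / SD
z = (92 - 100) / 15 = -0.5333
Percentile = Phi(-0.5333) * 100
Phi(-0.5333) = 0.296913
= 29.7


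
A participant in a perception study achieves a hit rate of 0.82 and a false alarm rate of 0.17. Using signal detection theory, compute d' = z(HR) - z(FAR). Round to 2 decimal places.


d' = z(HR) - z(FAR)
z(0.82) = 0.9154
z(0.17) = -0.9542
d' = 0.9154 - -0.9542
= 1.87


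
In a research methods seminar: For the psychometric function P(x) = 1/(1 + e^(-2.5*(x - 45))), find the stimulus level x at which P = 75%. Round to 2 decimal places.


At P = 0.75: 0.75 = 1/(1 + e^(-k*(x-x0)))
Solving: e^(-k*(x-x0)) = 1/3
x = x0 + ln(3)/k
ln(3) = 1.0986
x = 45 + 1.0986/2.5
= 45 + 0.4394
= 45.44


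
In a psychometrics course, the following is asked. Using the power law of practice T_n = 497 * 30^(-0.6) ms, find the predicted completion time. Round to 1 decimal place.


T_n = 497 * 30^(-0.6)
30^(-0.6) = 0.129935
T_n = 497 * 0.129935
= 64.6 ms


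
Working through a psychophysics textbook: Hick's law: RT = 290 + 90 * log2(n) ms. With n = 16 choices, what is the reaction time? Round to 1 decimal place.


RT = 290 + 90 * log2(16)
log2(16) = 4.0
RT = 290 + 90 * 4.0
= 290 + 360.0
= 650.0 ms


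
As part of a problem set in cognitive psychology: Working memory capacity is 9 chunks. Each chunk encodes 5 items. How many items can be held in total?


Total items = chunks * items_per_chunk
= 9 * 5
= 45


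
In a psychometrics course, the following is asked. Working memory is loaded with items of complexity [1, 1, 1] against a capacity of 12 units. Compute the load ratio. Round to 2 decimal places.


Total complexity = 1 + 1 + 1 = 3
Load = total / capacity = 3 / 12
= 0.25


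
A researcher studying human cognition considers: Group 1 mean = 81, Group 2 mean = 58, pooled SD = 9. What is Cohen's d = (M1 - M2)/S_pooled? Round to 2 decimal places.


Cohen's d = (M1 - M2) / S_pooled
= (81 - 58) / 9
= 23 / 9
= 2.56


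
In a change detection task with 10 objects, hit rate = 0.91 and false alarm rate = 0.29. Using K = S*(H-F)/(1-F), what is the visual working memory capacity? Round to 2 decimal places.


K = S * (H - F) / (1 - F)
H - F = 0.62
1 - F = 0.71
K = 10 * 0.62 / 0.71
= 8.73


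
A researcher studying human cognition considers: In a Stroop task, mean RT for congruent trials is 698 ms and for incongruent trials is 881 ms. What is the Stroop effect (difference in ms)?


Stroop effect = RT(incongruent) - RT(congruent)
= 881 - 698
= 183 ms


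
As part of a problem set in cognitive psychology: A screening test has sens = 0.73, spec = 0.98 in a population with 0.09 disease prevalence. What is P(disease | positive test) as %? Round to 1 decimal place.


PPV = (sens * prev) / (sens * prev + (1-spec) * (1-prev))
Numerator = 0.73 * 0.09 = 0.0657
P(positive and no disease) = (1 - spec) * (1 - prev) = (1 - 0.98) * (1 - 0.09) = 0.0182
Denominator = 0.0657 + 0.0182 = 0.0839
PPV = 0.0657 / 0.0839 = 0.783075
As percentage = 78.3


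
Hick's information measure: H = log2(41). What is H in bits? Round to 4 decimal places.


H = log2(n)
H = log2(41)
= 5.3576


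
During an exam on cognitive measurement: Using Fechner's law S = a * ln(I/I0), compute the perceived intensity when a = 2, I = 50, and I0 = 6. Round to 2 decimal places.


S = 2 * ln(50/6)
I/I0 = 8.333333
ln(8.333333) = 2.1203
S = 2 * 2.1203
= 4.24


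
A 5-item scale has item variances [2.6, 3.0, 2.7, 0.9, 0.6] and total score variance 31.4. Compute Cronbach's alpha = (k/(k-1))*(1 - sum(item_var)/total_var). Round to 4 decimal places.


alpha = (k/(k-1)) * (1 - sum(s_i^2)/s_total^2)
sum(item variances) = 9.8
k/(k-1) = 5/4 = 1.25
1 - 9.8/31.4 = 1 - 0.312102 = 0.687898
alpha = 1.25 * 0.687898
= 0.8599


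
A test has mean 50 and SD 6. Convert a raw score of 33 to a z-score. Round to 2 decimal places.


z = (X - mu) / sigma
= (33 - 50) / 6
= -17 / 6
= -2.83


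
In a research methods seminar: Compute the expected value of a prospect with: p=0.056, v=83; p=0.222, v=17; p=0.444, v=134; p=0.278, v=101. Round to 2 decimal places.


EU = sum(p_i * v_i)
0.056 * 83 = 4.648
0.222 * 17 = 3.774
0.444 * 134 = 59.496
0.278 * 101 = 28.078
EU = 4.648 + 3.774 + 59.496 + 28.078
= 96.00


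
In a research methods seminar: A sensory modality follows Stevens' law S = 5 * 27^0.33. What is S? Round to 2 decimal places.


S = 5 * 27^0.33
27^0.33 = 2.9672
S = 5 * 2.9672
= 14.84


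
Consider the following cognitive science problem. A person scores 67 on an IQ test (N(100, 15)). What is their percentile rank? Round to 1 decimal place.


z = (IQ - mean) / SD
z = (67 - 100) / 15 = -2.2
Percentile = Phi(-2.2) * 100
Phi(-2.2) = 0.013903
= 1.4


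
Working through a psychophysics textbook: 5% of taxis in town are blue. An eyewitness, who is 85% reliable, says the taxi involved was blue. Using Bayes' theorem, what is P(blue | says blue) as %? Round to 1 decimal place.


P(blue | says blue) = P(says blue | blue)*P(blue) / [P(says blue | blue)*P(blue) + P(says blue | not blue)*P(not blue)]
Numerator = 0.85 * 0.05 = 0.0425
False identification = 0.15 * 0.95 = 0.1425
P = 0.0425 / (0.0425 + 0.1425)
= 0.0425 / 0.185
As percentage = 23.0


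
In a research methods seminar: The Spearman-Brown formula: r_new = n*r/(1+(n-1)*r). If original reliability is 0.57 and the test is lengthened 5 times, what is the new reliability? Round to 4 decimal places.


r_new = n*r / (1 + (n-1)*r)
Numerator = 5 * 0.57 = 2.85
Denominator = 1 + 4 * 0.57 = 3.28
r_new = 2.85 / 3.28
= 0.8689


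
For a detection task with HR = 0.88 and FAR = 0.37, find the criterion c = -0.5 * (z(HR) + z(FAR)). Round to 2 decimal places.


c = -0.5 * (z(HR) + z(FAR))
z(0.88) = 1.175
z(0.37) = -0.3319
c = -0.5 * (1.175 + -0.3319)
= -0.5 * 0.8431
= -0.42


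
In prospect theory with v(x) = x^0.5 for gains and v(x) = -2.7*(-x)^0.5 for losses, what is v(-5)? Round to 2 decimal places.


Since x = -5 < 0, use v(x) = -lambda*(-x)^alpha
(-x) = 5
5^0.5 = 2.2361
v(-5) = -2.7 * 2.2361
= -6.04


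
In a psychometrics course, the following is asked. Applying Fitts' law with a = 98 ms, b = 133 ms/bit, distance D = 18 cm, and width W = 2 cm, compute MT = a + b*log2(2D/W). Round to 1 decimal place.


MT = 98 + 133 * log2(2*18/2)
2D/W = 18.0
log2(18.0) = 4.1699
MT = 98 + 133 * 4.1699
= 652.6 ms


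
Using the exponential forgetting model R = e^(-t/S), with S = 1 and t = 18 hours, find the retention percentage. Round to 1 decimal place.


R = e^(-t/S)
-t/S = -18/1 = -18.0
R = e^(-18.0) = 0.0
Percentage = 0.0 * 100
= 0.0


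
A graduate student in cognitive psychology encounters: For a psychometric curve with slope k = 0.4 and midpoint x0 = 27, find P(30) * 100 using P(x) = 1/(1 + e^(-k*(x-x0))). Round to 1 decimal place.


P(x) = 1/(1 + e^(-0.4*(30 - 27)))
Exponent = -0.4 * 3 = -1.2
e^(-1.2) = 0.301194
P = 1/(1 + 0.301194) = 0.768525
Percentage = 76.9


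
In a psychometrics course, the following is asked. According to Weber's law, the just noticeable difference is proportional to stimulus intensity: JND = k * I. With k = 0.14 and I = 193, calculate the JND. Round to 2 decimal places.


JND = k * I
JND = 0.14 * 193
= 27.02


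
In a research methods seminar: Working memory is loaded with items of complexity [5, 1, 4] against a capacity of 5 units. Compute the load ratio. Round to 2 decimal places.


Total complexity = 5 + 1 + 4 = 10
Load = total / capacity = 10 / 5
= 2.00


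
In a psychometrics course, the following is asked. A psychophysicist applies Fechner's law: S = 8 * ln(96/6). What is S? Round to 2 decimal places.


S = 8 * ln(96/6)
I/I0 = 16.0
ln(16.0) = 2.7726
S = 8 * 2.7726
= 22.18


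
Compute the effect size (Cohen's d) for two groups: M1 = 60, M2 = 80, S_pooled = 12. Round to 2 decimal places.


Cohen's d = (M1 - M2) / S_pooled
= (60 - 80) / 12
= -20 / 12
= -1.67


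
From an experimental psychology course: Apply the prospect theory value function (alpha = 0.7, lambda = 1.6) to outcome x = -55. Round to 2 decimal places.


Since x = -55 < 0, use v(x) = -lambda*(-x)^alpha
(-x) = 55
55^0.7 = 16.5293
v(-55) = -1.6 * 16.5293
= -26.45


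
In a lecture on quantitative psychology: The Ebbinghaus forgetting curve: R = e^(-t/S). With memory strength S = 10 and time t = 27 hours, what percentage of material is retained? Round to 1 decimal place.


R = e^(-t/S)
-t/S = -27/10 = -2.7
R = e^(-2.7) = 0.067206
Percentage = 0.067206 * 100
= 6.7


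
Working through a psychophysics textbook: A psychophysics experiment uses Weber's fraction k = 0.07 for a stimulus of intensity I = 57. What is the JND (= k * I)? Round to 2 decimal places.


JND = k * I
JND = 0.07 * 57
= 3.99


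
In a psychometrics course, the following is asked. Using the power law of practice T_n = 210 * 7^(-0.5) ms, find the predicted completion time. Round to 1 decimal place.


T_n = 210 * 7^(-0.5)
7^(-0.5) = 0.377964
T_n = 210 * 0.377964
= 79.4 ms


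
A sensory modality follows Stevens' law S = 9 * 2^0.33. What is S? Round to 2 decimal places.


S = 9 * 2^0.33
2^0.33 = 1.257
S = 9 * 1.257
= 11.31


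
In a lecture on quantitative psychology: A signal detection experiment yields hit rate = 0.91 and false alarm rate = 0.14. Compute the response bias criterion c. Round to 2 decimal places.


c = -0.5 * (z(HR) + z(FAR))
z(0.91) = 1.3408
z(0.14) = -1.0803
c = -0.5 * (1.3408 + -1.0803)
= -0.5 * 0.2605
= -0.13


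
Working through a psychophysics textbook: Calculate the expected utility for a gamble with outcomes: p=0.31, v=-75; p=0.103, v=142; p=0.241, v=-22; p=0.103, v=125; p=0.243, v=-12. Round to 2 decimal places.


EU = sum(p_i * v_i)
0.31 * -75 = -23.25
0.103 * 142 = 14.626
0.241 * -22 = -5.302
0.103 * 125 = 12.875
0.243 * -12 = -2.916
EU = -23.25 + 14.626 + -5.302 + 12.875 + -2.916
= -3.97


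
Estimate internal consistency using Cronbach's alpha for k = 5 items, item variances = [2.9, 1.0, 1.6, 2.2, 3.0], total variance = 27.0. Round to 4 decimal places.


alpha = (k/(k-1)) * (1 - sum(s_i^2)/s_total^2)
sum(item variances) = 10.7
k/(k-1) = 5/4 = 1.25
1 - 10.7/27.0 = 1 - 0.396296 = 0.603704
alpha = 1.25 * 0.603704
= 0.7546


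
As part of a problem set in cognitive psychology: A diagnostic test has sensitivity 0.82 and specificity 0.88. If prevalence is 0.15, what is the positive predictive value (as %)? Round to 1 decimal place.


PPV = (sens * prev) / (sens * prev + (1-spec) * (1-prev))
Numerator = 0.82 * 0.15 = 0.123
P(positive and no disease) = (1 - spec) * (1 - prev) = (1 - 0.88) * (1 - 0.15) = 0.102
Denominator = 0.123 + 0.102 = 0.225
PPV = 0.123 / 0.225 = 0.546667
As percentage = 54.7


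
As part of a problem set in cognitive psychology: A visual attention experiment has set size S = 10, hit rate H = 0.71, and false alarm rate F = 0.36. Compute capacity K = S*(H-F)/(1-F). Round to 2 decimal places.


K = S * (H - F) / (1 - F)
H - F = 0.35
1 - F = 0.64
K = 10 * 0.35 / 0.64
= 5.47


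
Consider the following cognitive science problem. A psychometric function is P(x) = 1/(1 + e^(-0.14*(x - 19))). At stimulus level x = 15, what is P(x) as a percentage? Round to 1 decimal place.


P(x) = 1/(1 + e^(-0.14*(15 - 19)))
Exponent = -0.14 * -4 = 0.56
e^(0.56) = 1.750673
P = 1/(1 + 1.750673) = 0.363547
Percentage = 36.4


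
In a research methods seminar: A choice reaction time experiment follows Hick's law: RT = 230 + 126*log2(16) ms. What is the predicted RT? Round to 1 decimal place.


RT = 230 + 126 * log2(16)
log2(16) = 4.0
RT = 230 + 126 * 4.0
= 230 + 504.0
= 734.0 ms


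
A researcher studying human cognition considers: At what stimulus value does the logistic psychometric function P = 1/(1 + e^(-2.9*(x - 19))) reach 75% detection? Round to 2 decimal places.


At P = 0.75: 0.75 = 1/(1 + e^(-k*(x-x0)))
Solving: e^(-k*(x-x0)) = 1/3
x = x0 + ln(3)/k
ln(3) = 1.0986
x = 19 + 1.0986/2.9
= 19 + 0.3788
= 19.38


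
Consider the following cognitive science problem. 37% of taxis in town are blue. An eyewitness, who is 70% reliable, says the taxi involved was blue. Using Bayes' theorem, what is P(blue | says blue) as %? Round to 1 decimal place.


P(blue | says blue) = P(says blue | blue)*P(blue) / [P(says blue | blue)*P(blue) + P(says blue | not blue)*P(not blue)]
Numerator = 0.7 * 0.37 = 0.259
False identification = 0.3 * 0.63 = 0.189
P = 0.259 / (0.259 + 0.189)
= 0.259 / 0.448
As percentage = 57.8


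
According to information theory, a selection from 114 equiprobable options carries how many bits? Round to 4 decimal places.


H = log2(n)
H = log2(114)
= 6.8329


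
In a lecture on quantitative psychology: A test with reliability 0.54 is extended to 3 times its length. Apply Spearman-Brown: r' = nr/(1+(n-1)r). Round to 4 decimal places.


r_new = n*r / (1 + (n-1)*r)
Numerator = 3 * 0.54 = 1.62
Denominator = 1 + 2 * 0.54 = 2.08
r_new = 1.62 / 2.08
= 0.7788


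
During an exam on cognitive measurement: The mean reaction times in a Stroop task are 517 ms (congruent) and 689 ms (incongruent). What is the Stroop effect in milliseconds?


Stroop effect = RT(incongruent) - RT(congruent)
= 689 - 517
= 172 ms


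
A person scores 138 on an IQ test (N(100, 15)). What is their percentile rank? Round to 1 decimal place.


z = (IQ - mean) / SD
z = (138 - 100) / 15 = 2.5333
Percentile = Phi(2.5333) * 100
Phi(2.5333) = 0.99435
= 99.4


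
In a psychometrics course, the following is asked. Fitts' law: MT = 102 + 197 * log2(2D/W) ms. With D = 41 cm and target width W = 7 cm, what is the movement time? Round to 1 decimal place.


MT = 102 + 197 * log2(2*41/7)
2D/W = 11.714286
log2(11.714286) = 3.5502
MT = 102 + 197 * 3.5502
= 801.4 ms


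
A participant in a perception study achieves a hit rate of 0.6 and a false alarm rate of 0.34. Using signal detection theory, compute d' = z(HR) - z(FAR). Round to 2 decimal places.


d' = z(HR) - z(FAR)
z(0.6) = 0.2533
z(0.34) = -0.4125
d' = 0.2533 - -0.4125
= 0.67


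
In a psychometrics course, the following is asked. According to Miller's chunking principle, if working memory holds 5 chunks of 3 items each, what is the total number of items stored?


Total items = chunks * items_per_chunk
= 5 * 3
= 15


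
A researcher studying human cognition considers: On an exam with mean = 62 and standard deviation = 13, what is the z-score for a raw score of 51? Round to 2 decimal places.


z = (X - mu) / sigma
= (51 - 62) / 13
= -11 / 13
= -0.85


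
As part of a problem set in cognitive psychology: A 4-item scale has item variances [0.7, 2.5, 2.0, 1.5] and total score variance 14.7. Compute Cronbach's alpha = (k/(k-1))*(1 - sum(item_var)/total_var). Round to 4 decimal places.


alpha = (k/(k-1)) * (1 - sum(s_i^2)/s_total^2)
sum(item variances) = 6.7
k/(k-1) = 4/3 = 1.333333
1 - 6.7/14.7 = 1 - 0.455782 = 0.544218
alpha = 1.333333 * 0.544218
= 0.7256


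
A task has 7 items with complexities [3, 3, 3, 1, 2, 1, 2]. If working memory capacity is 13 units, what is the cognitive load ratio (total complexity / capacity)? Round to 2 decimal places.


Total complexity = 3 + 3 + 3 + 1 + 2 + 1 + 2 = 15
Load = total / capacity = 15 / 13
= 1.15


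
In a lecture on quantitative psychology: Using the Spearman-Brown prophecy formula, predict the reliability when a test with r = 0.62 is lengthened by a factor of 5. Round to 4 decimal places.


r_new = n*r / (1 + (n-1)*r)
Numerator = 5 * 0.62 = 3.1
Denominator = 1 + 4 * 0.62 = 3.48
r_new = 3.1 / 3.48
= 0.8908


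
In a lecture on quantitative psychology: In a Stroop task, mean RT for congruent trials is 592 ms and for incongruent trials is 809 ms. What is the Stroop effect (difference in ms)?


Stroop effect = RT(incongruent) - RT(congruent)
= 809 - 592
= 217 ms


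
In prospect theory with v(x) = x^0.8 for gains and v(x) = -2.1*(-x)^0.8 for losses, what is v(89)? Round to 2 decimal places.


Since x = 89 >= 0, use v(x) = x^0.8
89^0.8 = 36.267
v(89) = 36.27


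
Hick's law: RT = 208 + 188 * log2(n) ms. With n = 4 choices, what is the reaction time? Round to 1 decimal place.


RT = 208 + 188 * log2(4)
log2(4) = 2.0
RT = 208 + 188 * 2.0
= 208 + 376.0
= 584.0 ms


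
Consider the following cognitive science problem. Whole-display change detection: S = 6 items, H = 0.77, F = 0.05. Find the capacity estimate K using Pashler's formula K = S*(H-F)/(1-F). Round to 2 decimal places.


K = S * (H - F) / (1 - F)
H - F = 0.72
1 - F = 0.95
K = 6 * 0.72 / 0.95
= 4.55


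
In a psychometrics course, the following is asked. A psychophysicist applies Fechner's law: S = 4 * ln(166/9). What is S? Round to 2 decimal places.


S = 4 * ln(166/9)
I/I0 = 18.444444
ln(18.444444) = 2.9148
S = 4 * 2.9148
= 11.66


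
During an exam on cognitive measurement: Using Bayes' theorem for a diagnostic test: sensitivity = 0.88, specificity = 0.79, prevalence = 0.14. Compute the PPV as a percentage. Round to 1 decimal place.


PPV = (sens * prev) / (sens * prev + (1-spec) * (1-prev))
Numerator = 0.88 * 0.14 = 0.1232
P(positive and no disease) = (1 - spec) * (1 - prev) = (1 - 0.79) * (1 - 0.14) = 0.1806
Denominator = 0.1232 + 0.1806 = 0.3038
PPV = 0.1232 / 0.3038 = 0.40553
As percentage = 40.6


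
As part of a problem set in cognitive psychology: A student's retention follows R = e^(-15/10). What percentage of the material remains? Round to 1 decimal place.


R = e^(-t/S)
-t/S = -15/10 = -1.5
R = e^(-1.5) = 0.22313
Percentage = 0.22313 * 100
= 22.3


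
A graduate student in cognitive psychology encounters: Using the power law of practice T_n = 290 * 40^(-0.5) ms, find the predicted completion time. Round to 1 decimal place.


T_n = 290 * 40^(-0.5)
40^(-0.5) = 0.158114
T_n = 290 * 0.158114
= 45.9 ms


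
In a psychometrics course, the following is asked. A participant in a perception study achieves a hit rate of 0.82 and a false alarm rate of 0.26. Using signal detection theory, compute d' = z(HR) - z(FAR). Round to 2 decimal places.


d' = z(HR) - z(FAR)
z(0.82) = 0.9154
z(0.26) = -0.6433
d' = 0.9154 - -0.6433
= 1.56


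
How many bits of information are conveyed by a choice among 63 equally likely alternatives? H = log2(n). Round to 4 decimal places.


H = log2(n)
H = log2(63)
= 5.9773


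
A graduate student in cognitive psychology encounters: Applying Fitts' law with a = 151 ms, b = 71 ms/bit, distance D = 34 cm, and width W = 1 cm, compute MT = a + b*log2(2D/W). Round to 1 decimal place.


MT = 151 + 71 * log2(2*34/1)
2D/W = 68.0
log2(68.0) = 6.0875
MT = 151 + 71 * 6.0875
= 583.2 ms


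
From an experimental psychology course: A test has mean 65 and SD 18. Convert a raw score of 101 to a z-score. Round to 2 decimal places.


z = (X - mu) / sigma
= (101 - 65) / 18
= 36 / 18
= 2.00


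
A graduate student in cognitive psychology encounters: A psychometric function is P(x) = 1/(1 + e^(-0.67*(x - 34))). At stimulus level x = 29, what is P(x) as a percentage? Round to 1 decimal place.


P(x) = 1/(1 + e^(-0.67*(29 - 34)))
Exponent = -0.67 * -5 = 3.35
e^(3.35) = 28.502734
P = 1/(1 + 28.502734) = 0.033895
Percentage = 3.4
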